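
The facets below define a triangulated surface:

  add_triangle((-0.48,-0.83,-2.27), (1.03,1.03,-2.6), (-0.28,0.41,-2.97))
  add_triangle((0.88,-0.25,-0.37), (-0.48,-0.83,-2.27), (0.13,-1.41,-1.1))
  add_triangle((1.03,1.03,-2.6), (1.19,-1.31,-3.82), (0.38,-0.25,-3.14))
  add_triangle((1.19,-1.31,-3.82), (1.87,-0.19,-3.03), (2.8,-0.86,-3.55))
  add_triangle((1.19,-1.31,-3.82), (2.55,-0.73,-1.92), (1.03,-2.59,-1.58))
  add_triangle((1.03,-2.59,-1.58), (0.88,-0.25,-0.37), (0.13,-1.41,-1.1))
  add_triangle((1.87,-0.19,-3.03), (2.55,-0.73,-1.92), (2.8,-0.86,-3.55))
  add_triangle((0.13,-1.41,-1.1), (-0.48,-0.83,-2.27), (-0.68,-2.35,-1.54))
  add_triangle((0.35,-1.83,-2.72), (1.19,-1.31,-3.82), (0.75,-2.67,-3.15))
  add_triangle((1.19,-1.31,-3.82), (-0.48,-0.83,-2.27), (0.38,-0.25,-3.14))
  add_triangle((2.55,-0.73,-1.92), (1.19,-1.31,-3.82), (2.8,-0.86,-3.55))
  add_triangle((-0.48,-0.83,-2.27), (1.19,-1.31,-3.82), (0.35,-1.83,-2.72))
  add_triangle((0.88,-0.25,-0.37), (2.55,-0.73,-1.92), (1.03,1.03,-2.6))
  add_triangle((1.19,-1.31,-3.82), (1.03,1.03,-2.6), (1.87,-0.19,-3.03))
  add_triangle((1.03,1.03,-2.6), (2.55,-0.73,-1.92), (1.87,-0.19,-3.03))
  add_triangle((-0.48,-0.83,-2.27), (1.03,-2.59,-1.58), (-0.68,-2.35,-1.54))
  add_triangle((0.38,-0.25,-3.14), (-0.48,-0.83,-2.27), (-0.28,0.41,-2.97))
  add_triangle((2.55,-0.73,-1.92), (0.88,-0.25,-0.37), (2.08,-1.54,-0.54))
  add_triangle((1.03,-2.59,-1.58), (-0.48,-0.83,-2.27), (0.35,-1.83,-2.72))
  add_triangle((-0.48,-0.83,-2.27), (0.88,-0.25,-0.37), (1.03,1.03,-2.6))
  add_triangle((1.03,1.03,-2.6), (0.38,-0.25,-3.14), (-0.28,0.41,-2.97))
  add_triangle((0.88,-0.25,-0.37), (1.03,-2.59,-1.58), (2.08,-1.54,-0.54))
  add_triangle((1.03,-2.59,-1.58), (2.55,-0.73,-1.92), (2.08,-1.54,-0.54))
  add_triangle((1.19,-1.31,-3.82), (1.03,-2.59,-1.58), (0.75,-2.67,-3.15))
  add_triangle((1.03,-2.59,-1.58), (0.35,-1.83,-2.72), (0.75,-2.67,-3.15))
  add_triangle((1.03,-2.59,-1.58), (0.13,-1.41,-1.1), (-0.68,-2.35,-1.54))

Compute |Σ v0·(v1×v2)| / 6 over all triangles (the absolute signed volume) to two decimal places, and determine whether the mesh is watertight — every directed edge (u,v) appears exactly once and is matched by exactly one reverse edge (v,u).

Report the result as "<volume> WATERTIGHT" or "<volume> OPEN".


10.57 WATERTIGHT

Per-triangle v0·(v1×v2)/6:
  t1: -0.6333
  t2: -0.3496
  t3: +0.8477
  t4: +0.7051
  t5: +2.5208
  t6: -0.1213
  t7: +0.2519
  t8: -0.3802
  t9: +0.3713
  t10: +0.6445
  t11: +0.5213
  t12: +0.6618
  t13: +0.1662
  t14: +1.0141
  t15: +0.6455
  t16: +1.1920
  t17: +0.4726
  t18: +0.1183
  t19: +0.2732
  t20: -0.7866
  t21: +0.6560
  t22: -0.2724
  t23: +1.3239
  t24: +0.8459
  t25: +0.0322
  t26: -0.1474
Σ = +10.5733 → |volume| = 10.57

Directed edges: 78 total, each appears once with its reverse present → watertight.


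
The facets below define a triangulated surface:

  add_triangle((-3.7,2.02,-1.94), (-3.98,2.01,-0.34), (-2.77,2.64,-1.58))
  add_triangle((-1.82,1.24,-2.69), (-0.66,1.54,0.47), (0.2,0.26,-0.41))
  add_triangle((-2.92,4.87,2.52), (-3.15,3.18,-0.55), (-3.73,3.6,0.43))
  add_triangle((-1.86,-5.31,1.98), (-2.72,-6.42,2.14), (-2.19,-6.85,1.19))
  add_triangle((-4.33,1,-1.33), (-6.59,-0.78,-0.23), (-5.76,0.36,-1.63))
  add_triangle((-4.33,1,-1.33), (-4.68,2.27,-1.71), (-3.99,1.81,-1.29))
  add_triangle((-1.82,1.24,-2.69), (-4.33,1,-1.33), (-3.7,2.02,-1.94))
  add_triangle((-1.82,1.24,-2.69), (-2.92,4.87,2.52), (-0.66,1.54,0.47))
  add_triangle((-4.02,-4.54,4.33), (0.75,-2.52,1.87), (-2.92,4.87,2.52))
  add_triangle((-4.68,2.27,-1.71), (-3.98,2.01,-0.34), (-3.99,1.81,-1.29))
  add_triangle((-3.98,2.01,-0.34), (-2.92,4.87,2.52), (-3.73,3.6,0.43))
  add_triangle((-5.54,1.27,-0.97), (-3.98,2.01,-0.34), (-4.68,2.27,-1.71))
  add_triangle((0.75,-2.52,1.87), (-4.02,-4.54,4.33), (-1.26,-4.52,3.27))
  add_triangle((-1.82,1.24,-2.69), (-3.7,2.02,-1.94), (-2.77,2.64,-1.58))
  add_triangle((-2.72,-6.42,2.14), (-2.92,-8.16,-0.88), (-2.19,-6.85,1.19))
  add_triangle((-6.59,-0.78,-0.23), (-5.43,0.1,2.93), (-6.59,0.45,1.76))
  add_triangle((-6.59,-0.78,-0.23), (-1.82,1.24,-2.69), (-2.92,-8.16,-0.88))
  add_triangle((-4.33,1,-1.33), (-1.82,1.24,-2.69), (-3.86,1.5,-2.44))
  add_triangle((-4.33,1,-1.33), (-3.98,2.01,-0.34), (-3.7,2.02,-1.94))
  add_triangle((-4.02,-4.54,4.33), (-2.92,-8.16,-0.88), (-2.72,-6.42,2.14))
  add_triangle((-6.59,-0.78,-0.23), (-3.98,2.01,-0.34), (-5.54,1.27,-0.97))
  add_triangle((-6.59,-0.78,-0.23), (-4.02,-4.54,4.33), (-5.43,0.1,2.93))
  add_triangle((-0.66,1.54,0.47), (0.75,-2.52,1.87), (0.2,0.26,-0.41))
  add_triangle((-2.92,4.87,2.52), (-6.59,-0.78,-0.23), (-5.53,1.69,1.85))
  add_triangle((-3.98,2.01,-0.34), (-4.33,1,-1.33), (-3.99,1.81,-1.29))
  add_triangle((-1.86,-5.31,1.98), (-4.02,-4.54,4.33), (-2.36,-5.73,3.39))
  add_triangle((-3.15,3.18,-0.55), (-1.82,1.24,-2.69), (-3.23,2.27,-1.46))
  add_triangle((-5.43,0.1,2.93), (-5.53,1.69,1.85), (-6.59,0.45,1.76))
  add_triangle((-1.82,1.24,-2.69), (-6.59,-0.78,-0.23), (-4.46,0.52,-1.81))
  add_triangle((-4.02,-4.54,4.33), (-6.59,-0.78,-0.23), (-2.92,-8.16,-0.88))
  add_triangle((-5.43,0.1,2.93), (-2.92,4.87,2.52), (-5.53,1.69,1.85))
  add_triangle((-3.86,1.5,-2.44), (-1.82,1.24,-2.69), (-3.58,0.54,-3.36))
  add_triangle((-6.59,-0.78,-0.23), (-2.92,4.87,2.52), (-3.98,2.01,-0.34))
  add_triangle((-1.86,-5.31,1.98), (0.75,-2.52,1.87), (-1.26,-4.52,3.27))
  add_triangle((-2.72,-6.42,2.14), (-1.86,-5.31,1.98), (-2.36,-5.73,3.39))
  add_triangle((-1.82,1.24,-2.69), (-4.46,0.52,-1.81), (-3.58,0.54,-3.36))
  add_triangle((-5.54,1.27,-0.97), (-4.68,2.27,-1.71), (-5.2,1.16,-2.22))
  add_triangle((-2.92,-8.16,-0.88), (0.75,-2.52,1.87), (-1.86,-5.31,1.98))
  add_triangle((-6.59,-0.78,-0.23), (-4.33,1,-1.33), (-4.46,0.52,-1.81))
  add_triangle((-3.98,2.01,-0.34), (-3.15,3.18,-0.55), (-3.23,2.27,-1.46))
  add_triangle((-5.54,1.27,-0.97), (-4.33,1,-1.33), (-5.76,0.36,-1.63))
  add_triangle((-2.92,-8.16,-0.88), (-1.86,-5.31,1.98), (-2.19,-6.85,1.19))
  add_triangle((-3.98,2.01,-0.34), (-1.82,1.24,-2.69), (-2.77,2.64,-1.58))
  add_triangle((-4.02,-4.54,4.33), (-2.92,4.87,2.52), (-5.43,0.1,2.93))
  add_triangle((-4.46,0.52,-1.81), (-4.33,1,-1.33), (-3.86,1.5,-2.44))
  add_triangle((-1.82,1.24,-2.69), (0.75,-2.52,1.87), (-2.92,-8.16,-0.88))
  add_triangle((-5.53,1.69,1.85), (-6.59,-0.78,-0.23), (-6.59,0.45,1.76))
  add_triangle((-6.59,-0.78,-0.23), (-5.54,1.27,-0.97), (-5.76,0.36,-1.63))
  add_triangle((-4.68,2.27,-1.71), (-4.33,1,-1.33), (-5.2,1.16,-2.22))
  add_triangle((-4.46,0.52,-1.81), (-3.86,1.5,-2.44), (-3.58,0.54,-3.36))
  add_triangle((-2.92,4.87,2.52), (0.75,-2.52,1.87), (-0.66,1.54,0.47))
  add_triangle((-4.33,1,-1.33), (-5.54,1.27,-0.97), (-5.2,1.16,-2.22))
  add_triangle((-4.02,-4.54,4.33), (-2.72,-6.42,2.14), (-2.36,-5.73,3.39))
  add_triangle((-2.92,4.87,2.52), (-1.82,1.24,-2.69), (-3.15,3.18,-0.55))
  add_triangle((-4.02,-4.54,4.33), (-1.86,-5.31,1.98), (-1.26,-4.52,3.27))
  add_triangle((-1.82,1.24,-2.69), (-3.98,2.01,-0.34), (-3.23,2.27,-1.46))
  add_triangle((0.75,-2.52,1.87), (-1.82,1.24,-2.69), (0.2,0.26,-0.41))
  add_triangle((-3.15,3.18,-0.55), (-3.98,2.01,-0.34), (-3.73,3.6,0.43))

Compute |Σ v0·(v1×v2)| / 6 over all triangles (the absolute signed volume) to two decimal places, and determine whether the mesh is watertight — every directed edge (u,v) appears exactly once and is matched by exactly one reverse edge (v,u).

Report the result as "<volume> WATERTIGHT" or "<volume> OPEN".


182.17 WATERTIGHT

Per-triangle v0·(v1×v2)/6:
  t1: +1.2020
  t2: +0.4071
  t3: +1.3545
  t4: +0.6159
  t5: -1.0250
  t6: -0.1194
  t7: +1.3171
  t8: +0.9978
  t9: +13.2438
  t10: -0.1193
  t11: +1.4668
  t12: +1.2970
  t13: +1.2413
  t14: +1.1877
  t15: +2.1149
  t16: +2.5910
  t17: +23.7863
  t18: -0.1939
  t19: +1.3748
  t20: +6.4567
  t21: +1.6911
  t22: +17.5716
  t23: +0.1695
  t24: +4.9517
  t25: -0.6166
  t26: -1.8716
  t27: +0.9529
  t28: +2.2440
  t29: +0.3784
  t30: +41.8410
  t31: +6.2999
  t32: +1.2190
  t33: +8.2968
  t34: +2.0235
  t35: +0.6020
  t36: -1.2792
  t37: +1.4739
  t38: +5.6173
  t39: +1.3914
  t40: +1.1292
  t41: +0.5114
  t42: -0.8016
  t43: -1.8006
  t44: +13.3618
  t45: +0.6550
  t46: -0.2506
  t47: +2.3644
  t48: +2.1337
  t49: -0.5425
  t50: +1.4088
  t51: +0.4766
  t52: -0.0259
  t53: +3.5240
  t54: +1.4438
  t55: +4.1618
  t56: +0.8219
  t57: +0.3385
  t58: +1.1090
Σ = +182.1723 → |volume| = 182.17

Directed edges: 174 total, each appears once with its reverse present → watertight.


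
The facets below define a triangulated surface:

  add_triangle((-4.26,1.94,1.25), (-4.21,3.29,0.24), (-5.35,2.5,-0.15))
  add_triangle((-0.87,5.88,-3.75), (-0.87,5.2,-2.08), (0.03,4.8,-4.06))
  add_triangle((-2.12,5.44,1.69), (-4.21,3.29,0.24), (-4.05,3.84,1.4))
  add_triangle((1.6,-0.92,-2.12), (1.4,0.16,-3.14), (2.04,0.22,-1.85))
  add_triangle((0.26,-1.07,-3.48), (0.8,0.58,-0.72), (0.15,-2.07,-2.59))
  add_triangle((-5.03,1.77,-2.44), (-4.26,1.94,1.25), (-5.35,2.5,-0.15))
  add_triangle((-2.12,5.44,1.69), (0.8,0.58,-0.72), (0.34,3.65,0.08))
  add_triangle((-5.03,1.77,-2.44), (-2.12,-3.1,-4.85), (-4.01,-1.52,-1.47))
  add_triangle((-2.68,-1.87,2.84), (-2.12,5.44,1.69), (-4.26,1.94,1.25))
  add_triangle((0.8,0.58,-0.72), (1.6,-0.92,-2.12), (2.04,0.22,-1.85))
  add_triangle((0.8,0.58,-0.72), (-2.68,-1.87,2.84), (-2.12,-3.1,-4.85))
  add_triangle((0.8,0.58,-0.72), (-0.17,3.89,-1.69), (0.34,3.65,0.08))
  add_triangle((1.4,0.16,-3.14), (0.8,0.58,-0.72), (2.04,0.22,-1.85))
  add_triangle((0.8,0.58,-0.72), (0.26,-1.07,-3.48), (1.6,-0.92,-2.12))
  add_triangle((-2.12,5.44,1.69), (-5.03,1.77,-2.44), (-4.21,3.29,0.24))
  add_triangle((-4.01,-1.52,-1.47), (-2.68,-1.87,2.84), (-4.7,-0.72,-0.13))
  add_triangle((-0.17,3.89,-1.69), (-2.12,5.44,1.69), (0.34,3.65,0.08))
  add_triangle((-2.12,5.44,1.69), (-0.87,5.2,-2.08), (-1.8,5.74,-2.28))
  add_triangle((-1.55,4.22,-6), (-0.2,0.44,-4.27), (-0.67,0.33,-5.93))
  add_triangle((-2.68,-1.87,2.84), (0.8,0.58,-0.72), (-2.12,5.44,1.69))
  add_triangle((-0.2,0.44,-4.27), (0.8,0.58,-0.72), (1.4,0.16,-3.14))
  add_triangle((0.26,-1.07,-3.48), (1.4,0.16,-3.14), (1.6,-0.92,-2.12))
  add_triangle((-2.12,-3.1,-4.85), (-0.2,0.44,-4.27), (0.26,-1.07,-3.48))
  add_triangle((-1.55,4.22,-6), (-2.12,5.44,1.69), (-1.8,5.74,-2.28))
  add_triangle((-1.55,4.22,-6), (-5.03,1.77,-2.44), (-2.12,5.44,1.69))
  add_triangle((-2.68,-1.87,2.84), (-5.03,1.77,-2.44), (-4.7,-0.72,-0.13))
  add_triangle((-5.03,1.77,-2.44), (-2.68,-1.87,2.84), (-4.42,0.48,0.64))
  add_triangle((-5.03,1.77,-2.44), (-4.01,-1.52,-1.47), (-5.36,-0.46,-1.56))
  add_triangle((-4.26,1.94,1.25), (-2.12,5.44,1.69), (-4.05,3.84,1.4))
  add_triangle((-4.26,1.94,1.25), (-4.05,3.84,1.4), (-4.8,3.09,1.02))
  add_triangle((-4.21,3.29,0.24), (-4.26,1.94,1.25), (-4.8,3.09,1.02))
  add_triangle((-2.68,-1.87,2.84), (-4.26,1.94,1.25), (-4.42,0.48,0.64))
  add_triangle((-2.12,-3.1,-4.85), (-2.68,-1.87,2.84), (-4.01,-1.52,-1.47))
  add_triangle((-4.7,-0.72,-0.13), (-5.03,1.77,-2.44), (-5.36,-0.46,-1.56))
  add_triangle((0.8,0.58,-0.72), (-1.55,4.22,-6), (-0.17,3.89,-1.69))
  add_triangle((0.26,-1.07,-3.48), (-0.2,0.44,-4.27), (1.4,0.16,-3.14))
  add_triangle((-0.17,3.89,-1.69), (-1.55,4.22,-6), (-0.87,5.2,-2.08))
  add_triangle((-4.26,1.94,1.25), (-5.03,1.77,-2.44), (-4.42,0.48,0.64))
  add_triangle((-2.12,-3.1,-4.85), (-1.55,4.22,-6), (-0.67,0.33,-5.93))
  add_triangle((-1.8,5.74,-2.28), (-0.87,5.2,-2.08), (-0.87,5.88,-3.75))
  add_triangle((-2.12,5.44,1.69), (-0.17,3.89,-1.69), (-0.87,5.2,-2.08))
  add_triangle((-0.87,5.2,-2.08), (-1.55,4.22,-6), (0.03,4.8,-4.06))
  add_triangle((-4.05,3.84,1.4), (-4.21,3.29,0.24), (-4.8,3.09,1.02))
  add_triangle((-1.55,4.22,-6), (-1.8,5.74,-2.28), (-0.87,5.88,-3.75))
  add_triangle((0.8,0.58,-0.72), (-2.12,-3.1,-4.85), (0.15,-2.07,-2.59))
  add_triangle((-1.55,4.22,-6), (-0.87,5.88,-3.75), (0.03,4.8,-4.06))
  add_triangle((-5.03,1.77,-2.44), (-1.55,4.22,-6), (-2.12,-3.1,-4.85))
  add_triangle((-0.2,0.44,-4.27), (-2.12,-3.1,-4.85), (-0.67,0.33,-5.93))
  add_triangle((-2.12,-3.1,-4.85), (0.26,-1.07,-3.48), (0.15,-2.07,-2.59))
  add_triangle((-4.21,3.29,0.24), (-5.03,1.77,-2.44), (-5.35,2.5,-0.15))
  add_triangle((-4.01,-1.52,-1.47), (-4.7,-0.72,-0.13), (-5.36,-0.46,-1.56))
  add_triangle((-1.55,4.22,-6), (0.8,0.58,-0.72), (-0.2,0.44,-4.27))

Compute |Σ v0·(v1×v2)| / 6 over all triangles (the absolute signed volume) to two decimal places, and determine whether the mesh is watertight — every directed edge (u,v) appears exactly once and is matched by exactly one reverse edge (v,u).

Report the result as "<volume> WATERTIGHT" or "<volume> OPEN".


Per-triangle v0·(v1×v2)/6:
  t1: +1.6313
  t2: +0.7984
  t3: +2.3603
  t4: +0.6968
  t5: +0.5310
  t6: +0.8126
  t7: -0.4580
  t8: +10.9227
  t9: +8.8675
  t10: -0.1103
  t11: +0.0234
  t12: +1.0429
  t13: +0.3140
  t14: -0.7861
  t15: +4.8593
  t16: +3.6212
  t17: +3.3454
  t18: +2.7965
  t19: +1.2592
  t20: +0.4003
  t21: +0.6539
  t22: +1.1223
  t23: +3.0081
  t24: +2.5478
  t25: +29.0261
  t26: +3.1690
  t27: +2.8334
  t28: +1.6210
  t29: +0.8409
  t30: +0.6862
  t31: +0.2603
  t32: +3.6765
  t33: +8.1915
  t34: +2.1587
  t35: +2.6439
  t36: +1.5236
  t37: +1.8949
  t38: +4.0190
  t39: +8.9423
  t40: +1.0157
  t41: +1.4705
  t42: -4.6785
  t43: +0.8958
  t44: +4.3351
  t45: -1.4516
  t46: +3.3061
  t47: +28.6937
  t48: +0.6263
  t49: +1.7932
  t50: +2.5261
  t51: +1.3860
  t52: +2.5938
Σ = +164.2604 → |volume| = 164.26

Directed edges: 156 total, each appears once with its reverse present → watertight.

164.26 WATERTIGHT


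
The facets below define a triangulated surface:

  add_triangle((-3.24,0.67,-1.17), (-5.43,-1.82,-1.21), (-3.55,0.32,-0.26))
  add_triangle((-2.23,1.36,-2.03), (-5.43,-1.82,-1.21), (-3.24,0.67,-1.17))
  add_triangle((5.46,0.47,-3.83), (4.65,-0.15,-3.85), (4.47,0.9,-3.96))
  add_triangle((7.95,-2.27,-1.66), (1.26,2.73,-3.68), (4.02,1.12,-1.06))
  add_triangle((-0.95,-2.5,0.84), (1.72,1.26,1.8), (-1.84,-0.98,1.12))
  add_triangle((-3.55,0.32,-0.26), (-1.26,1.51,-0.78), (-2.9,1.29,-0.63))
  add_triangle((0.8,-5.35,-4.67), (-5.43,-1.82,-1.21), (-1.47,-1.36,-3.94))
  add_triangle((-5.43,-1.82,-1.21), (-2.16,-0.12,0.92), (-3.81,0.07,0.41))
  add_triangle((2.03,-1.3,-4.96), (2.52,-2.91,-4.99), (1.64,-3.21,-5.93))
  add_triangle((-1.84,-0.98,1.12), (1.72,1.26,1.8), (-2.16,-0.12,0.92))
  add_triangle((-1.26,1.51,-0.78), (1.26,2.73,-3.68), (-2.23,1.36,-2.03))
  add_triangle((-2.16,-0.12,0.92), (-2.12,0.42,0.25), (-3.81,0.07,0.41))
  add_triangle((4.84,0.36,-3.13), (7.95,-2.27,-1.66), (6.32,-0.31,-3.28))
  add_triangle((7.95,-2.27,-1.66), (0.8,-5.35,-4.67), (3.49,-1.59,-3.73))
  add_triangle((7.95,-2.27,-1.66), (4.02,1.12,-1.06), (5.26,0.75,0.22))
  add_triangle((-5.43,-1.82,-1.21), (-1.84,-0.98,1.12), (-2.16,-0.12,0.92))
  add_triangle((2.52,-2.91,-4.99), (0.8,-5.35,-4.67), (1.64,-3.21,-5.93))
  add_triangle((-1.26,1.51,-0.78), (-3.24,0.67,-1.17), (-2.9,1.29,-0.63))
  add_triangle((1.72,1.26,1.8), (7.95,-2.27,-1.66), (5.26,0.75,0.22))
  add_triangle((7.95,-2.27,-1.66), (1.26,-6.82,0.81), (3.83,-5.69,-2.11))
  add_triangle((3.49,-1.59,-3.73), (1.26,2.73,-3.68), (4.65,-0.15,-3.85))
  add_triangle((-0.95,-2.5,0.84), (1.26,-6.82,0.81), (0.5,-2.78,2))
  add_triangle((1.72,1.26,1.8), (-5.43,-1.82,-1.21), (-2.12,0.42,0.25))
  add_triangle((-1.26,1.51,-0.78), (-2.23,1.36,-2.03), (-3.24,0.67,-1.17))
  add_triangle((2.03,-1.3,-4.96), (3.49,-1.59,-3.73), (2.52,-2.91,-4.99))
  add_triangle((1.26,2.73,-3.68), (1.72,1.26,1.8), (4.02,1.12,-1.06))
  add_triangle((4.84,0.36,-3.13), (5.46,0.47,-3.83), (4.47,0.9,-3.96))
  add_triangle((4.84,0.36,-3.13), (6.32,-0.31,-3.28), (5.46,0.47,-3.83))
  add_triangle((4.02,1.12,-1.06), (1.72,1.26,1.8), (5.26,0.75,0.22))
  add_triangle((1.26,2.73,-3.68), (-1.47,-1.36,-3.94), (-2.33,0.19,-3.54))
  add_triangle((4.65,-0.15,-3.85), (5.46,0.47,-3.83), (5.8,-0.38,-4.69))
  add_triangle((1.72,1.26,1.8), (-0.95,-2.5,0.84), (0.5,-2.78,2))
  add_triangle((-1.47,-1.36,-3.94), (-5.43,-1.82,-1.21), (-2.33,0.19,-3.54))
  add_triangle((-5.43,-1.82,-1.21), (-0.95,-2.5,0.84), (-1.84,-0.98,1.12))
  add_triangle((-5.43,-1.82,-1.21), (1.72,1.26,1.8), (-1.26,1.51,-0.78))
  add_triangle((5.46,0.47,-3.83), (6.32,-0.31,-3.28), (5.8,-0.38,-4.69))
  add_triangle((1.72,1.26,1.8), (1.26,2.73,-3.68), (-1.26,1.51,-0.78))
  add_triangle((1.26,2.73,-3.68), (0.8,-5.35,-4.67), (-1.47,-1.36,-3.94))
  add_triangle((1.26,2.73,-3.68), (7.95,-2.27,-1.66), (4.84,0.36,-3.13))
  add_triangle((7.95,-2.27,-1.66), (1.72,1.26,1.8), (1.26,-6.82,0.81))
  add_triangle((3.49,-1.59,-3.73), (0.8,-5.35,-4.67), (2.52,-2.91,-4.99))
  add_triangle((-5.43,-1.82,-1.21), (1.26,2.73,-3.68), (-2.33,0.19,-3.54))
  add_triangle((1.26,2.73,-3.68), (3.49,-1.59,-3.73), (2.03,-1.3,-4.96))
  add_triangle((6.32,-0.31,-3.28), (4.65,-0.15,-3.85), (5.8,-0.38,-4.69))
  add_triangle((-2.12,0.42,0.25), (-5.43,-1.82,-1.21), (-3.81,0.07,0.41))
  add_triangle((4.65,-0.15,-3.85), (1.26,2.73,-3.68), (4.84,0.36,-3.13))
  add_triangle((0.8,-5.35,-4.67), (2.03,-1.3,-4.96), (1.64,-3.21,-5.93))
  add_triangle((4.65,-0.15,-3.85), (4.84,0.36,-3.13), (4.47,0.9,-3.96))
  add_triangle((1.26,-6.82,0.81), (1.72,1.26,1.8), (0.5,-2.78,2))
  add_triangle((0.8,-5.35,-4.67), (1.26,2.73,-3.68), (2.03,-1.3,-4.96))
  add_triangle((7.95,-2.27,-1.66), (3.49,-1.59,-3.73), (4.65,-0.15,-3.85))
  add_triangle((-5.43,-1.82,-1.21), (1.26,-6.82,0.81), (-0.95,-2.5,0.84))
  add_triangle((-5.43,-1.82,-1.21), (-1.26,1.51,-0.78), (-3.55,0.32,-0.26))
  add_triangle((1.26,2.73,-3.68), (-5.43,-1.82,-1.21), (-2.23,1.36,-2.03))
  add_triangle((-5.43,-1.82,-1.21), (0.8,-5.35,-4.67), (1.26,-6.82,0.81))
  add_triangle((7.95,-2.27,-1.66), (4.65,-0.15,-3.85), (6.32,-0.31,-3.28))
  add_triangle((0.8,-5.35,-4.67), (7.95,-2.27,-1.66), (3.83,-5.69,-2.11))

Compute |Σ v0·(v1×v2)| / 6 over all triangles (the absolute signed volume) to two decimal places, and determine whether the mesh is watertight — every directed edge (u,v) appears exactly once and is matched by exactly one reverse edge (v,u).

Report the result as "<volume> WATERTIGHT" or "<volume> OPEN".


248.79 OPEN

Per-triangle v0·(v1×v2)/6:
  t1: +1.4561
  t2: +1.5818
  t3: +0.6886
  t4: +9.3643
  t5: +1.7685
  t6: -0.0735
  t7: +14.5617
  t8: +1.0201
  t9: +1.6962
  t10: +0.9413
  t11: +1.8076
  t12: +0.1686
  t13: +0.3277
  t14: +16.8259
  t15: +4.6196
  t16: +1.2970
  t17: +3.2810
  t18: +0.4026
  t19: +3.3836
  t20: +17.7511
  t21: +4.8237
  t22: +2.6714
  t23: -1.0027
  t24: +0.6686
  t25: +2.3586
  t26: +5.3432
  t27: +0.0818
  t28: +0.1466
  t29: +1.9209
  t30: +5.0923
  t31: +0.1594
  t32: +0.8906
  t33: +5.5453
  t34: +2.6750
  t35: +2.7863
  t36: +1.4058
  t37: +3.7654
  t38: +13.1414
  t39: +0.7900
  t40: +20.9717
  t41: +2.7505
  t42: +2.8284
  t43: +5.8719
  t44: -0.2827
  t45: +0.4075
  t46: +2.9385
  t47: -1.1632
  t48: -0.8136
  t49: +3.7366
  t50: +4.2336
  t51: +6.9475
  t52: +5.8483
  t53: -1.6109
  t54: +4.3524
  t55: +34.4678
  t56: +2.6423
  t57: +18.5324
Σ = +248.7925 → |volume| = 248.79

Directed edges: 171 total; 9 unmatched, e.g. (-3.55,0.32,-0.26)→(-3.24,0.67,-1.17) → open.


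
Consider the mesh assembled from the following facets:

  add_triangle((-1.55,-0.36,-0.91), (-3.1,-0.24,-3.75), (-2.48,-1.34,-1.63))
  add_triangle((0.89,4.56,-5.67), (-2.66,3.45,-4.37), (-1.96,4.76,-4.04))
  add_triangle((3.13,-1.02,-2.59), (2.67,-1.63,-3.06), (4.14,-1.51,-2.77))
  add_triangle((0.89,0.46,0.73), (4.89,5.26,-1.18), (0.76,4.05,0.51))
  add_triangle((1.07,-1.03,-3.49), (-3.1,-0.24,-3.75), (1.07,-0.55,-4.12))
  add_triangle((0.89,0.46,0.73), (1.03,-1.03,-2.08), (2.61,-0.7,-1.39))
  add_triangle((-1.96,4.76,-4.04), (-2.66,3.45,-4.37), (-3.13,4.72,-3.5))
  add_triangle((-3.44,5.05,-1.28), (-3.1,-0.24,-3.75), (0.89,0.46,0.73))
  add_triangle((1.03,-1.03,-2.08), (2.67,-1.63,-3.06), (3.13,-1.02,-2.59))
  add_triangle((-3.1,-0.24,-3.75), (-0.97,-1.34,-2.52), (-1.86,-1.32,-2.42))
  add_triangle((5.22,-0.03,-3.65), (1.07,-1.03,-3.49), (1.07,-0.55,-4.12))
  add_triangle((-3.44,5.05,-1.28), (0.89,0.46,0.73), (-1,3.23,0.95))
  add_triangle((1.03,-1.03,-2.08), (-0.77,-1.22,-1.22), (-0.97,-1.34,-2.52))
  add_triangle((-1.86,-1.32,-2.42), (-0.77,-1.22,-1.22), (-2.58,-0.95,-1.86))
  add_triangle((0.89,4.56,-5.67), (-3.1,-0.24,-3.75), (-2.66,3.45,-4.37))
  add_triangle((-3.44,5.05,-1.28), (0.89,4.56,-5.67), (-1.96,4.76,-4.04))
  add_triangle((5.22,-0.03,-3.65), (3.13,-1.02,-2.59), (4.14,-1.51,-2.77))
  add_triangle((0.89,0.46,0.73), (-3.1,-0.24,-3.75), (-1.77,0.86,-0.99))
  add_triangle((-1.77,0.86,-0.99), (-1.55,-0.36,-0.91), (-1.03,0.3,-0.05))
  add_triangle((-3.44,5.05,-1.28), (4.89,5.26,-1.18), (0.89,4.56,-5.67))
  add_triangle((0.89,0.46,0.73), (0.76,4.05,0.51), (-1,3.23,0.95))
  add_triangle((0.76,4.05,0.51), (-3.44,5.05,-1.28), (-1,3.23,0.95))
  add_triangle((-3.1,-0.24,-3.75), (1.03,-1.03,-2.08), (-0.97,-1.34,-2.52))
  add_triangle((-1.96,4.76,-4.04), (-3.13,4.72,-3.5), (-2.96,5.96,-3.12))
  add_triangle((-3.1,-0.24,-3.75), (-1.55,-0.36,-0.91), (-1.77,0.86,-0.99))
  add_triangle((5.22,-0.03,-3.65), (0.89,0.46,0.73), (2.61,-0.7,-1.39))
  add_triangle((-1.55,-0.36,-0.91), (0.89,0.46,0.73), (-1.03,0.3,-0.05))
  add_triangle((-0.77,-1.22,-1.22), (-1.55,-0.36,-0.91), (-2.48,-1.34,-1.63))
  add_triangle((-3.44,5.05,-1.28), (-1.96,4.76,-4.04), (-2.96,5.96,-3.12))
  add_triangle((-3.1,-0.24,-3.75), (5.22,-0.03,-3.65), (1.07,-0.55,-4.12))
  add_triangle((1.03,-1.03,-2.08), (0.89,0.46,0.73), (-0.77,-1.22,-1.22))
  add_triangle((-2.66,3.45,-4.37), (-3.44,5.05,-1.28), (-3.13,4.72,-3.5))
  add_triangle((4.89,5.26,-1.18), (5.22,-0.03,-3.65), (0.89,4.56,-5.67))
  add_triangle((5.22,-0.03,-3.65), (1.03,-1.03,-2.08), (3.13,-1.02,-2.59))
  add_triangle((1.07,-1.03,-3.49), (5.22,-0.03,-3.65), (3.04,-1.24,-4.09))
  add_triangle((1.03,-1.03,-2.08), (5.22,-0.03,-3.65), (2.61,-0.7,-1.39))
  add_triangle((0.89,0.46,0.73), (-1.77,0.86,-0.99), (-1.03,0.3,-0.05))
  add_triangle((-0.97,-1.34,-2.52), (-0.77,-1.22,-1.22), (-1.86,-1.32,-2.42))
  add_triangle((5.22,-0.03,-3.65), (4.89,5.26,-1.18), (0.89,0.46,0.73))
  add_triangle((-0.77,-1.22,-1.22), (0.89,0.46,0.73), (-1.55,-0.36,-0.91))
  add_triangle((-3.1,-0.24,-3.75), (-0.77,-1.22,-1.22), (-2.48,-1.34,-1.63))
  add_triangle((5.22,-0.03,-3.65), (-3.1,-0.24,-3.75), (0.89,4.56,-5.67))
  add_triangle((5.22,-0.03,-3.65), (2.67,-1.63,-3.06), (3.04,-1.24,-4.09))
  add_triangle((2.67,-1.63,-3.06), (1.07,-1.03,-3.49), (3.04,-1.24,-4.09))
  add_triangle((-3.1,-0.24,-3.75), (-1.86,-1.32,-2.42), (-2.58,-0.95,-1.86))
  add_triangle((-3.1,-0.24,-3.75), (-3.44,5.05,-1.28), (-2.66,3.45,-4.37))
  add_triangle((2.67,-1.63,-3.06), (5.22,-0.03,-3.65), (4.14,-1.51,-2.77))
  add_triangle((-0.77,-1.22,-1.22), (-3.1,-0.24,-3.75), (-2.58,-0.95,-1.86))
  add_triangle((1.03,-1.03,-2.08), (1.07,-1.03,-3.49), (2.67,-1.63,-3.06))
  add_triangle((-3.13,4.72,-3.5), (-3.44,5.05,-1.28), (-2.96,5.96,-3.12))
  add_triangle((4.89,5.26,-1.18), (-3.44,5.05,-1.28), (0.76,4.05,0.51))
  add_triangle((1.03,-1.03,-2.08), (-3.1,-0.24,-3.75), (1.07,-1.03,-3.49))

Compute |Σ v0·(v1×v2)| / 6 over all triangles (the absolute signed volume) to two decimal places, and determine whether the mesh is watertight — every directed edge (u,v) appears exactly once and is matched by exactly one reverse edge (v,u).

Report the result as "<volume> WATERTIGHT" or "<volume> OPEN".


Per-triangle v0·(v1×v2)/6:
  t1: +0.4025
  t2: +4.9355
  t3: -0.3313
  t4: +2.7700
  t5: +1.5487
  t6: -0.0707
  t7: +1.8547
  t8: -1.5343
  t9: -0.1786
  t10: +0.7071
  t11: +1.7062
  t12: -0.9361
  t13: +0.4296
  t14: +0.2529
  t15: +10.0700
  t16: +4.6578
  t17: -0.6278
  t18: +0.4112
  t19: +0.1753
  t20: +32.7083
  t21: +1.0233
  t22: +3.6861
  t23: +1.4015
  t24: +1.6215
  t25: +0.6398
  t26: +0.9819
  t27: -0.0074
  t28: -0.1048
  t29: -0.8859
  t30: +2.0436
  t31: +0.2203
  t32: +0.8516
  t33: +32.1161
  t34: -0.8278
  t35: +1.1665
  t36: +1.1979
  t37: +0.1522
  t38: +0.2186
  t39: +5.3154
  t40: +0.0056
  t41: +0.9925
  t42: +24.6349
  t43: +1.4905
  t44: +0.7220
  t45: +0.8321
  t46: +8.6075
  t47: +1.7180
  t48: -0.8678
  t49: +0.2533
  t50: +2.0171
  t51: +10.5040
  t52: +0.8309
Σ = +161.5021 → |volume| = 161.50

Directed edges: 156 total, each appears once with its reverse present → watertight.

161.50 WATERTIGHT


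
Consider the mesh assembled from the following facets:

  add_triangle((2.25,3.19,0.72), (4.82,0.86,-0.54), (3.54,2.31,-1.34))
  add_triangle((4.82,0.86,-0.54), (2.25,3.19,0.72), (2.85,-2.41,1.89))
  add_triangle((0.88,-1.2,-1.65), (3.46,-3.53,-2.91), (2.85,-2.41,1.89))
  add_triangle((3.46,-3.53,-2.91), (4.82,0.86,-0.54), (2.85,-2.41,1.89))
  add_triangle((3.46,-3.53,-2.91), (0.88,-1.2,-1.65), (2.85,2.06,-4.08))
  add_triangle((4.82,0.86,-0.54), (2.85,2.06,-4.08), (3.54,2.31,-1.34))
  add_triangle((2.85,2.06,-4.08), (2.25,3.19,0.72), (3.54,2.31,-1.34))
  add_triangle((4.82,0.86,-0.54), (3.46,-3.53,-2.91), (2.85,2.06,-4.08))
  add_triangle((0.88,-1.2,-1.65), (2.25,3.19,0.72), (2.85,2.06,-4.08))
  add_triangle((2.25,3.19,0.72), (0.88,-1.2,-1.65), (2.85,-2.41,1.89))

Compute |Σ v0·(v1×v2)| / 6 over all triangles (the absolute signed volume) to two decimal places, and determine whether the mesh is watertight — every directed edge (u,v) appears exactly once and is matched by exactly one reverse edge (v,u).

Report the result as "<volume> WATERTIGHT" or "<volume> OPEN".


Per-triangle v0·(v1×v2)/6:
  t1: +3.4240
  t2: +7.2282
  t3: +0.4860
  t4: +13.2745
  t5: +2.8998
  t6: +3.8947
  t7: +3.2345
  t8: +15.6733
  t9: -3.1473
  t10: -5.5702
Σ = +41.3974 → |volume| = 41.40

Directed edges: 30 total, each appears once with its reverse present → watertight.

41.40 WATERTIGHT


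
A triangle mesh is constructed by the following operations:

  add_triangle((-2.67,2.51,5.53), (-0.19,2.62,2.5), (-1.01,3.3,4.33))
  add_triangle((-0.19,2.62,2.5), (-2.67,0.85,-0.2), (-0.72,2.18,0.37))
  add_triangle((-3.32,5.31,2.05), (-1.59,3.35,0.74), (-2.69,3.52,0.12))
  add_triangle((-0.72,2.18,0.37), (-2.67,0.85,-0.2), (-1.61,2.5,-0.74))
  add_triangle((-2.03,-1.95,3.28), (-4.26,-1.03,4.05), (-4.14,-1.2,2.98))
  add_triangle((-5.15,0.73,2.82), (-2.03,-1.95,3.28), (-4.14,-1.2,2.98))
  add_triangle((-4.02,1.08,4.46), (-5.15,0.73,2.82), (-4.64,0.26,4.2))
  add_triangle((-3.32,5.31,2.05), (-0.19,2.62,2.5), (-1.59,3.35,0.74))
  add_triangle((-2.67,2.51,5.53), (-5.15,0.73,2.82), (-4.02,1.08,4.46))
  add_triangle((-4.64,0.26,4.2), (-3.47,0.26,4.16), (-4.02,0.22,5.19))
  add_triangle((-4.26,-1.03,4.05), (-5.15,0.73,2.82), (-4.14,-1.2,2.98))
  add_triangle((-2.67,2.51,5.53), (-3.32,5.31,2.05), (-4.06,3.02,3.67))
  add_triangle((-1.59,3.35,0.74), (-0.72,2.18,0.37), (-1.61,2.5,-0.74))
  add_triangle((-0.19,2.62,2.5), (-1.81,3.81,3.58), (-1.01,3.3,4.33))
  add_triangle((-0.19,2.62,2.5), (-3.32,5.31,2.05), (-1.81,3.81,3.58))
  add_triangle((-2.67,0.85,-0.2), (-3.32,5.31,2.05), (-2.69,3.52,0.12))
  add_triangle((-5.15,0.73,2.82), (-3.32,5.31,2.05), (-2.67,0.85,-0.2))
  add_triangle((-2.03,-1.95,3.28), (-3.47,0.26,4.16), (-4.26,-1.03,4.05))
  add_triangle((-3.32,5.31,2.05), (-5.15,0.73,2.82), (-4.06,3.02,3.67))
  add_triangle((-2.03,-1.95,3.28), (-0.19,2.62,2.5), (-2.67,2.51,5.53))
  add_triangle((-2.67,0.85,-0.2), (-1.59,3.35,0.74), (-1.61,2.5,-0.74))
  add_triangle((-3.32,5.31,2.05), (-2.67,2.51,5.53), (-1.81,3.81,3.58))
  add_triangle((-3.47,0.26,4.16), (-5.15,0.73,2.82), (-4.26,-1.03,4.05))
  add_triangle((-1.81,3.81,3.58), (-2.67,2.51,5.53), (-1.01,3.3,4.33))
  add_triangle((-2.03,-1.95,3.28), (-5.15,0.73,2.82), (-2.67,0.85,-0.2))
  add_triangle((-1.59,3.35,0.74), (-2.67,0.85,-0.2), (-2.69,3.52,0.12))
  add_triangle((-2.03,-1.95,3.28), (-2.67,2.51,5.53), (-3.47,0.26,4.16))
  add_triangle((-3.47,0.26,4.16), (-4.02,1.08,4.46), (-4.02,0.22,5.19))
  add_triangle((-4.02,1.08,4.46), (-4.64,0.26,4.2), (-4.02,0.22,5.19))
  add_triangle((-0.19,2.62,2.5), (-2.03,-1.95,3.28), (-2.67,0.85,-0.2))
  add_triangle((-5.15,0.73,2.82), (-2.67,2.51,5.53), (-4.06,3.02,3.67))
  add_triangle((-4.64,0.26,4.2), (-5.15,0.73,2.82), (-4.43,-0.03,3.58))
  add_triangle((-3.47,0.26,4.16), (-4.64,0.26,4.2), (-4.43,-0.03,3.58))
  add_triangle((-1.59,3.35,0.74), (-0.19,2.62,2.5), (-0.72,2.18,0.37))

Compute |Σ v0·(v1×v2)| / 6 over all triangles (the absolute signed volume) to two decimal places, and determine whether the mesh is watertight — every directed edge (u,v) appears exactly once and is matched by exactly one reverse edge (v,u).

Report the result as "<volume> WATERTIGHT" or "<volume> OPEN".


50.26 OPEN

Per-triangle v0·(v1×v2)/6:
  t1: -0.2282
  t2: -1.6998
  t3: +0.7927
  t4: -0.9126
  t5: +1.1811
  t6: -1.9561
  t7: +1.4977
  t8: +1.3738
  t9: +2.3512
  t10: -0.0828
  t11: +1.6339
  t12: +6.3272
  t13: +0.2534
  t14: +0.8097
  t15: +1.9493
  t16: +2.1162
  t17: +6.9976
  t18: +1.9455
  t19: +5.5231
  t20: +2.6124
  t21: +1.5437
  t22: +4.3639
  t23: +2.8275
  t24: +2.2765
  t25: +2.3147
  t26: -0.6115
  t27: +3.9621
  t28: -0.1501
  t29: +1.0287
  t30: -6.8138
  t31: +5.8883
  t32: +0.5430
  t33: +0.1975
  t34: +0.4032
Σ = +50.2589 → |volume| = 50.26

Directed edges: 102 total; 6 unmatched, e.g. (-4.02,1.08,4.46)→(-2.67,2.51,5.53) → open.


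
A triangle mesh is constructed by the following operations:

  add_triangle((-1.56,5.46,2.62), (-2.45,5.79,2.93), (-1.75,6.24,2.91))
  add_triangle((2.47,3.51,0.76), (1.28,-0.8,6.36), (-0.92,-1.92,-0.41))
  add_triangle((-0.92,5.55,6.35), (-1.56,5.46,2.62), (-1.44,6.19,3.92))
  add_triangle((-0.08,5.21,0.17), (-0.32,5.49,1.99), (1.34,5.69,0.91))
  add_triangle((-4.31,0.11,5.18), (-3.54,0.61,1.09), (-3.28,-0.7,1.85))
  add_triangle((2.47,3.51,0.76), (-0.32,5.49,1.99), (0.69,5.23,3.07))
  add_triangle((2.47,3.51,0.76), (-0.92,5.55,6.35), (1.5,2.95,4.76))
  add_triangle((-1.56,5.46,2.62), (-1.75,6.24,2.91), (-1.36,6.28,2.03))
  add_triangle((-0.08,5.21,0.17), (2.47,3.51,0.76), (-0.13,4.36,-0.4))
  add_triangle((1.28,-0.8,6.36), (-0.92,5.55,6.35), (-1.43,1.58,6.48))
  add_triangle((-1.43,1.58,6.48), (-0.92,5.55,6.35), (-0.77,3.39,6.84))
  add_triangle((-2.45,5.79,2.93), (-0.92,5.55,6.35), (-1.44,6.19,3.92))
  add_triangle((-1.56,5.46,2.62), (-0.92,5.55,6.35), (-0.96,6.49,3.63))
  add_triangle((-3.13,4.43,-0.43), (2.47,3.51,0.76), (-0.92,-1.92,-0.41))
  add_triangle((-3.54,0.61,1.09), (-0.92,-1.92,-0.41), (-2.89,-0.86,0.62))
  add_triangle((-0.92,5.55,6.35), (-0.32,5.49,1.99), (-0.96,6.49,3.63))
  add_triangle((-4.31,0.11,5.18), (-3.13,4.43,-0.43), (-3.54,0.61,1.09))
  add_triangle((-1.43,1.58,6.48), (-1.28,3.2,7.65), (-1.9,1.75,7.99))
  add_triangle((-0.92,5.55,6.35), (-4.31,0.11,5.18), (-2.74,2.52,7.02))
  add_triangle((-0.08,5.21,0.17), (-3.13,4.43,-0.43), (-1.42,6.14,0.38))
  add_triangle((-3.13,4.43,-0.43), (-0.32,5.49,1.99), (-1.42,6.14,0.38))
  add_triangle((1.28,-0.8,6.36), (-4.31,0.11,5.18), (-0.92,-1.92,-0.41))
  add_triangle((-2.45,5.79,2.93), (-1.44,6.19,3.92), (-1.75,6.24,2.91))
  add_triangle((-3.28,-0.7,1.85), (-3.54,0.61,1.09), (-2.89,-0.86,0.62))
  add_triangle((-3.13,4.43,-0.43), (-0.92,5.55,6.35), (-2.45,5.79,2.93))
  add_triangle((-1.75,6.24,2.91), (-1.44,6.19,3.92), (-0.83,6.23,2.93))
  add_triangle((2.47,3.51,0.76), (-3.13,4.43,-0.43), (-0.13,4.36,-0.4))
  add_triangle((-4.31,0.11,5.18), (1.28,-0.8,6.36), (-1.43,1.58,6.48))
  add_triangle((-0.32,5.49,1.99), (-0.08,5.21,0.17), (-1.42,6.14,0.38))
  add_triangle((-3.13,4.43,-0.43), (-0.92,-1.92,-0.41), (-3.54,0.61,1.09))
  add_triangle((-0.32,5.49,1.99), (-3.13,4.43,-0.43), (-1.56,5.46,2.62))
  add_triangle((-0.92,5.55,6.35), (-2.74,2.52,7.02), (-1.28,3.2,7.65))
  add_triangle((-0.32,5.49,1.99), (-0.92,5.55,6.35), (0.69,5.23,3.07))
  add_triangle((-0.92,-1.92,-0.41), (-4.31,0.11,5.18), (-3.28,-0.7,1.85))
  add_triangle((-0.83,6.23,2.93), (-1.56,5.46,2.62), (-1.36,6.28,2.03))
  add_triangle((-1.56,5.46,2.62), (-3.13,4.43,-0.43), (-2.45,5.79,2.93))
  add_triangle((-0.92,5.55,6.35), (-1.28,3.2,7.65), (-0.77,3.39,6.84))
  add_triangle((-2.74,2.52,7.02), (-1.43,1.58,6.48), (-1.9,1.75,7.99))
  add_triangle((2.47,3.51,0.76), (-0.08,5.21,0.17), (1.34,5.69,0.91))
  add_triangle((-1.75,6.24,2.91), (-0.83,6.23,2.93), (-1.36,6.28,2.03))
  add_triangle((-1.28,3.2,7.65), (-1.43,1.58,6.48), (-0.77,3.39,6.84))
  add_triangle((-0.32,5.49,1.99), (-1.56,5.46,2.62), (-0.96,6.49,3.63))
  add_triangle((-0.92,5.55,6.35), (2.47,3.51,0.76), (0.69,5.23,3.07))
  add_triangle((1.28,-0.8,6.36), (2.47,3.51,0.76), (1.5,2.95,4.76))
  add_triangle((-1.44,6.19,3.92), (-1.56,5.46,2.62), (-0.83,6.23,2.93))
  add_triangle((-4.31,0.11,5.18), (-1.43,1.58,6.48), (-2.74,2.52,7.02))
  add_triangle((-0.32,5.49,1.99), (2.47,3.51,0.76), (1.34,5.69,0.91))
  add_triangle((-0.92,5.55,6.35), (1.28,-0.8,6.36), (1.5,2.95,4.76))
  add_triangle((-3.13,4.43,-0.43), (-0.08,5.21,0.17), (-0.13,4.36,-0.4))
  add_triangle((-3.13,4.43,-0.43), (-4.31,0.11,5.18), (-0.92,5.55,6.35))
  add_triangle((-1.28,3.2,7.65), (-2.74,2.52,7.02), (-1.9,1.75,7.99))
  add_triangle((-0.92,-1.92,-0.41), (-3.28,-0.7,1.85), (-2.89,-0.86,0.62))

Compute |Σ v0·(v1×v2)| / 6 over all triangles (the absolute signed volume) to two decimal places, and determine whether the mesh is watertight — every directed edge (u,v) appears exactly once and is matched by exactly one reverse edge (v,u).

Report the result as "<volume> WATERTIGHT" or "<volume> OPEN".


173.73 WATERTIGHT

Per-triangle v0·(v1×v2)/6:
  t1: -0.0565
  t2: +1.6415
  t3: -0.5270
  t4: +2.3927
  t5: +2.5625
  t6: +3.3400
  t7: +9.8995
  t8: -0.0039
  t9: +1.1531
  t10: +12.8197
  t11: -2.3005
  t12: +2.9445
  t13: +2.6879
  t14: +0.3294
  t15: +0.2245
  t16: +1.6118
  t17: +8.3240
  t18: +0.1098
  t19: +5.5656
  t20: +1.1391
  t21: +2.8712
  t22: +11.8621
  t23: +0.9586
  t24: +0.8745
  t25: +0.6077
  t26: +0.9781
  t27: -2.3130
  t28: +11.3818
  t29: +2.0478
  t30: +3.3006
  t31: +3.9971
  t32: +5.7001
  t33: +4.5899
  t34: +2.0674
  t35: -0.8267
  t36: +2.1079
  t37: +1.2856
  t38: -0.3743
  t39: +0.7874
  t40: +0.8675
  t41: +0.3067
  t42: +1.1104
  t43: +3.5366
  t44: +6.6444
  t45: -0.8388
  t46: +4.2476
  t47: +2.0369
  t48: +11.9157
  t49: +1.4103
  t50: +33.0285
  t51: +2.8789
  t52: +0.8282
Σ = +173.7343 → |volume| = 173.73

Directed edges: 156 total, each appears once with its reverse present → watertight.


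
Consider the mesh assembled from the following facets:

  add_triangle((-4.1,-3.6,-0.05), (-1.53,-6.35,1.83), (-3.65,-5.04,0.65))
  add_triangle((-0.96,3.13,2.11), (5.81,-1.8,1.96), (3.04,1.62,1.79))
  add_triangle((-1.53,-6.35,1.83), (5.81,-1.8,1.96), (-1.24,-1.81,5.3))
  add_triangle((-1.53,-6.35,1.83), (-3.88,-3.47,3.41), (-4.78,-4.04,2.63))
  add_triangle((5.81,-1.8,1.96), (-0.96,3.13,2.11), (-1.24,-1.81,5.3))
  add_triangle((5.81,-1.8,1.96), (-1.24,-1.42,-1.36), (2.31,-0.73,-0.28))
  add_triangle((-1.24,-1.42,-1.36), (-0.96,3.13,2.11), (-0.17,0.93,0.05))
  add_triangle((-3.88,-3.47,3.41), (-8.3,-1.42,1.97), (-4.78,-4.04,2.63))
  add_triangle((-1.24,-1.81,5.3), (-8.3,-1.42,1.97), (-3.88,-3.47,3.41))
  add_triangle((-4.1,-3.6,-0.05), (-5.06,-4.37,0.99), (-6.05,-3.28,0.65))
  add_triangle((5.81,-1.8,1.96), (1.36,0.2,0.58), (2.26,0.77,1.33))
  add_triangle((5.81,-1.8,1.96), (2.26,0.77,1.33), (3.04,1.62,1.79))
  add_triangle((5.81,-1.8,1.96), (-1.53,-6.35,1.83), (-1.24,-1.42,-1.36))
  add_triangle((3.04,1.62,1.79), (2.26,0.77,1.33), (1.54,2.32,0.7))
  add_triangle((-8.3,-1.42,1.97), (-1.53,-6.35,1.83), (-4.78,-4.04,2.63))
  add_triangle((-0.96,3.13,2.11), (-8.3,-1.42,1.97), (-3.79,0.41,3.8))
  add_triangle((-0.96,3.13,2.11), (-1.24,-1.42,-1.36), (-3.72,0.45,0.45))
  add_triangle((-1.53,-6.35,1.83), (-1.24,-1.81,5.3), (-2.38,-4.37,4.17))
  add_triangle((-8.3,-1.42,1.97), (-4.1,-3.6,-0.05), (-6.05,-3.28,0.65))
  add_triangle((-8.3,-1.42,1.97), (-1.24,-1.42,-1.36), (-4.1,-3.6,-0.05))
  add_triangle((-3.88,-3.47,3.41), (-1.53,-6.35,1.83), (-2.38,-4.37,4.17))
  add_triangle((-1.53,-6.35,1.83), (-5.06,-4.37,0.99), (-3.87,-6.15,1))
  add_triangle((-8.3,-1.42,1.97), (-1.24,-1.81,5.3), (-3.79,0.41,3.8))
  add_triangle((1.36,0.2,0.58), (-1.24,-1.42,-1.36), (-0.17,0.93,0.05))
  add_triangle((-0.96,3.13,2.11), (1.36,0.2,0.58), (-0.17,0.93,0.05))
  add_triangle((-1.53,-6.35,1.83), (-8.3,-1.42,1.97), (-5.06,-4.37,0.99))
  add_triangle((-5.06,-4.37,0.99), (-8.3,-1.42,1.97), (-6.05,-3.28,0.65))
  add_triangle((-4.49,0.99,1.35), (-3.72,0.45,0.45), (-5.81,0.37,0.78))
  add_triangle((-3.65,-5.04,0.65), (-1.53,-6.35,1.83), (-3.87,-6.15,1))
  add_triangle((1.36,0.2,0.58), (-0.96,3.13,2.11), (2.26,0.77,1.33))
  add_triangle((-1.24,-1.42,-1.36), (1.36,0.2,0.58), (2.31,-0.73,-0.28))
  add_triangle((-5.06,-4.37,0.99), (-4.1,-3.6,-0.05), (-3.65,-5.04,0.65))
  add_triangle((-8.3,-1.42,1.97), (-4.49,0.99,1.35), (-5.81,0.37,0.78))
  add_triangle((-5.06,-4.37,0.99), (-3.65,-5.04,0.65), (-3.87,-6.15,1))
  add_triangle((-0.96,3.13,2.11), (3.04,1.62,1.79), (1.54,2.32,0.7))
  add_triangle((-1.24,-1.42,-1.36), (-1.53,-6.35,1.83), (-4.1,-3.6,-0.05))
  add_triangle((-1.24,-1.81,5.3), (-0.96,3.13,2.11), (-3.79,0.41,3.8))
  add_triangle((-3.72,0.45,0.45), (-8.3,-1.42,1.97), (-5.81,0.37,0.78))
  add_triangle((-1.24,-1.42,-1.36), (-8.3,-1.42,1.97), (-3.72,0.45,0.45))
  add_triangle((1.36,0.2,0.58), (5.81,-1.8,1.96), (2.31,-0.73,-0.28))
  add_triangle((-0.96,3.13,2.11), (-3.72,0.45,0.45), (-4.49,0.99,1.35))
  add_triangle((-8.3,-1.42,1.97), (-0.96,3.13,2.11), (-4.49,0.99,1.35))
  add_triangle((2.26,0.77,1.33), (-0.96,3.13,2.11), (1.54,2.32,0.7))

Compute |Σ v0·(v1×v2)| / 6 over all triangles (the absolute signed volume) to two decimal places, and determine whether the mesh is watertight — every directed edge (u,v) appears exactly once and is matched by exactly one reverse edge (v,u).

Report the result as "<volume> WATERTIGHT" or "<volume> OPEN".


183.92 OPEN

Per-triangle v0·(v1×v2)/6:
  t1: +0.0578
  t2: +3.9408
  t3: +32.8013
  t4: +4.9872
  t5: +20.8558
  t6: +1.8375
  t7: +0.5285
  t8: +5.2896
  t9: +13.9298
  t10: +1.4244
  t11: +0.1690
  t12: -0.3197
  t13: +10.3214
  t14: +0.0461
  t15: +6.0566
  t16: +10.4617
  t17: +0.8808
  t18: +4.2349
  t19: +0.0259
  t20: +4.9237
  t21: +5.9917
  t22: +2.5946
  t23: +13.7400
  t24: +0.1456
  t25: +0.4545
  t26: +8.8877
  t27: +3.1548
  t28: +0.1879
  t29: +0.0373
  t30: +0.0216
  t31: -0.1534
  t32: +1.3535
  t33: +1.9933
  t34: +0.5384
  t35: +2.4138
  t36: +5.0195
  t37: +9.1637
  t38: -0.0833
  t39: +3.2097
  t40: +0.6356
  t41: +0.9553
  t42: +3.2821
  t43: -2.0775
Σ = +183.9192 → |volume| = 183.92

Directed edges: 129 total; 3 unmatched, e.g. (-3.88,-3.47,3.41)→(-1.24,-1.81,5.3) → open.


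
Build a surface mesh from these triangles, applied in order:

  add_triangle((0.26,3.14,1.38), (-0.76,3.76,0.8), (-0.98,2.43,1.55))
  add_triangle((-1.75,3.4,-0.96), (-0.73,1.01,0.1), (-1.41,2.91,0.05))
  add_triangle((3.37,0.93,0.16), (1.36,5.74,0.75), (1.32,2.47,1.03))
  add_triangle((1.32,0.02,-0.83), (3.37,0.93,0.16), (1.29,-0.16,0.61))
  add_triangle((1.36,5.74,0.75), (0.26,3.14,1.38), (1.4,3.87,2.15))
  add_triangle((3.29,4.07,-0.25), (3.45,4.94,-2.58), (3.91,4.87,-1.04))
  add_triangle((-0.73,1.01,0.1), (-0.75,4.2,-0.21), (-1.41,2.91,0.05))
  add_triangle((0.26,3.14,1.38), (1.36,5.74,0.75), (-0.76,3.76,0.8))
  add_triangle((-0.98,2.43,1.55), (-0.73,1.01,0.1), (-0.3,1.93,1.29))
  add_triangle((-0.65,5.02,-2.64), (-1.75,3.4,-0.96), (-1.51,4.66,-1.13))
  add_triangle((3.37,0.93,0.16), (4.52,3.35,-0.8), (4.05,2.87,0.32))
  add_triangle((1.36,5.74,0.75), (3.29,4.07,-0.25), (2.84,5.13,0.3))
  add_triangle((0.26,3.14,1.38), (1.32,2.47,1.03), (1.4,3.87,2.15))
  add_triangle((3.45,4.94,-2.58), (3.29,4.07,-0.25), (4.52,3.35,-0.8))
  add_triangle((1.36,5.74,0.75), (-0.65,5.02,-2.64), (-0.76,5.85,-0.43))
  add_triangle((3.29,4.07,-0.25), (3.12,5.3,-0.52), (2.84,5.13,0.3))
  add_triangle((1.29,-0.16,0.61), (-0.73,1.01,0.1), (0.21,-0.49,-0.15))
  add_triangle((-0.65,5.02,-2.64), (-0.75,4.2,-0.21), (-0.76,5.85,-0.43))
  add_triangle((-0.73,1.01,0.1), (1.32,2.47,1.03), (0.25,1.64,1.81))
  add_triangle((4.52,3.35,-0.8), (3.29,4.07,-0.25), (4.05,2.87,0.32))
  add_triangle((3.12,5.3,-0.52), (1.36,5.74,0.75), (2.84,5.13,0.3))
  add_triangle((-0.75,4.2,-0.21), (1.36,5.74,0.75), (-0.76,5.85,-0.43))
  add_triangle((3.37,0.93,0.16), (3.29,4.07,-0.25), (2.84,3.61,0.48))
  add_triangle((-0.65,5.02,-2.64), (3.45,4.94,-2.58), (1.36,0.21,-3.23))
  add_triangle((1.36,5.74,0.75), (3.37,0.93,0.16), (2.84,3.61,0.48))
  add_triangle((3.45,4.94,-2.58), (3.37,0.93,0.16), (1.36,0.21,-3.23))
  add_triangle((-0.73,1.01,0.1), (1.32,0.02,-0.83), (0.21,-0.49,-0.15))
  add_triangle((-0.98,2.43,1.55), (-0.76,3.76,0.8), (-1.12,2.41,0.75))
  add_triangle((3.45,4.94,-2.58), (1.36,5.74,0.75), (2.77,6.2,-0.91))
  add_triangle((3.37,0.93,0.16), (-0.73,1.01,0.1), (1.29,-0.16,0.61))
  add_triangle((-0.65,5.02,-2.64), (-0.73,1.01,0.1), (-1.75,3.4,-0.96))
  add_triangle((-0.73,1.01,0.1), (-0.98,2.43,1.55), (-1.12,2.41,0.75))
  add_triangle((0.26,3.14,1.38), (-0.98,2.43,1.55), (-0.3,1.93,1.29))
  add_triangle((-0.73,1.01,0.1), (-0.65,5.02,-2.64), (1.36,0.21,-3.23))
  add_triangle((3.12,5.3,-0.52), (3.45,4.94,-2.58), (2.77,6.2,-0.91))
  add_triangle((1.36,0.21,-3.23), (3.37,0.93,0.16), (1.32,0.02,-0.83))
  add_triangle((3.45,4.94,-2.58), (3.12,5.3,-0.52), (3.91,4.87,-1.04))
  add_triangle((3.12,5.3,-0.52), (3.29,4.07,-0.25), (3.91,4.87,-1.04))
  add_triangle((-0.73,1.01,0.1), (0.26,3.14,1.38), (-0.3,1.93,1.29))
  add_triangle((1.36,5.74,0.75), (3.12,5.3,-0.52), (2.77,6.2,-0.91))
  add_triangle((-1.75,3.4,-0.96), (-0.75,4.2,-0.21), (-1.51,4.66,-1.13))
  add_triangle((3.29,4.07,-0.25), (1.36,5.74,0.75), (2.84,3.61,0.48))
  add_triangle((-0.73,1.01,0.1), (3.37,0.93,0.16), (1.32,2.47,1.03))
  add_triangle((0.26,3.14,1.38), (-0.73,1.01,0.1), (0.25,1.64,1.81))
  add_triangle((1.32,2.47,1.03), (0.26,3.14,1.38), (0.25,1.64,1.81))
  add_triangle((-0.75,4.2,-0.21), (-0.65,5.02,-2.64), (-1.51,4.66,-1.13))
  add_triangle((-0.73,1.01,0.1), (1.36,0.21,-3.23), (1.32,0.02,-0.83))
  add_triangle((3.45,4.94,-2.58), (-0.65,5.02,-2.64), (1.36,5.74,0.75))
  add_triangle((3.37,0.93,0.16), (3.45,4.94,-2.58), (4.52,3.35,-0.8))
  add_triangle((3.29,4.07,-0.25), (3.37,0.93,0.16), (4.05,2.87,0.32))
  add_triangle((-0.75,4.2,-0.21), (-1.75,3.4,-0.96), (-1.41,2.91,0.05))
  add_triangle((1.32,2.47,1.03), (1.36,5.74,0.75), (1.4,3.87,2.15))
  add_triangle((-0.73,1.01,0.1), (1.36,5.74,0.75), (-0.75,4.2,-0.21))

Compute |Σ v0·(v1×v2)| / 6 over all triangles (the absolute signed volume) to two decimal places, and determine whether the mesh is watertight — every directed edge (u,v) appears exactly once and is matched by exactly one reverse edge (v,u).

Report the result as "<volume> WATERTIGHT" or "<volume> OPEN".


63.91 OPEN

Per-triangle v0·(v1×v2)/6:
  t1: +0.7972
  t2: +0.1230
  t3: +2.1041
  t4: +0.3648
  t5: +1.2095
  t6: -0.2318
  t7: +0.0186
  t8: +1.3886
  t9: -0.0977
  t10: +0.8191
  t11: +1.1494
  t12: -0.3911
  t13: -0.2936
  t14: +3.0172
  t15: +4.6650
  t16: +0.6582
  t17: -0.0049
  t18: +0.4523
  t19: -0.6715
  t20: +1.3074
  t21: +1.2240
  t22: +0.4362
  t23: +1.2578
  t24: +10.6949
  t25: +0.0480
  t26: +7.6342
  t27: +0.0430
  t28: +0.3370
  t29: +0.2634
  t30: +0.4124
  t31: -0.2765
  t32: +0.0702
  t33: +0.1571
  t34: +0.8315
  t35: +1.7728
  t36: +0.5542
  t37: +1.6616
  t38: +0.5816
  t39: -0.2709
  t40: +1.5586
  t41: +0.3427
  t42: +1.5029
  t43: -0.4989
  t44: +0.4432
  t45: +0.6392
  t46: +1.2883
  t47: -0.5185
  t48: +12.8635
  t49: +0.9678
  t50: -0.6266
  t51: +0.6488
  t52: +0.8290
  t53: +0.6502
Σ = +63.9065 → |volume| = 63.91

Directed edges: 159 total; 7 unmatched, e.g. (1.29,-0.16,0.61)→(1.32,0.02,-0.83) → open.
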